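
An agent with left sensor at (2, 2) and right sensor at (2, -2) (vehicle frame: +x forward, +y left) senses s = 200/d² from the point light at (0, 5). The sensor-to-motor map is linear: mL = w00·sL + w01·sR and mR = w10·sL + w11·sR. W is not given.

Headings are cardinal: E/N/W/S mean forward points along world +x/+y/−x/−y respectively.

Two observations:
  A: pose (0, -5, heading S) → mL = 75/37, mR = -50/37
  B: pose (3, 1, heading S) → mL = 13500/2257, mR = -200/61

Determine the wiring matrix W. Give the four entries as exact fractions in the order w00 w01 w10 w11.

obs A: pose=(0,-5,S) → sL=50/37, sR=50/37, mL=75/37, mR=-50/37
obs B: pose=(3,1,S) → sL=200/61, sR=200/37, mL=13500/2257, mR=-200/61
sensor matrix S = [[50/37, 50/37], [200/61, 200/37]]; det S = 240000/83509
solve [mL_A; mL_B] = S·[w00; w01] and [mR_A; mR_B] = S·[w10; w11]:
  w00 = 1, w01 = 1/2, w10 = -1, w11 = 0

1 1/2 -1 0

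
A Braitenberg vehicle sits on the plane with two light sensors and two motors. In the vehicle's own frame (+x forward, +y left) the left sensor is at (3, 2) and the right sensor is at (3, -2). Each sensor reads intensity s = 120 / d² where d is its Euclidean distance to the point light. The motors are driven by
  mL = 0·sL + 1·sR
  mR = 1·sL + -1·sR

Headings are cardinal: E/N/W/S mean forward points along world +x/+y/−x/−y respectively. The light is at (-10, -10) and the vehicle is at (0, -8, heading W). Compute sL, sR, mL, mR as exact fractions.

left sensor world pos  = (-3, -10); dL² = 49
right sensor world pos = (-3, -6); dR² = 65
sL = 120/49 = 120/49
sR = 120/65 = 24/13
mL = 0·sL + 1·sR = 24/13
mR = 1·sL + -1·sR = 384/637

120/49 24/13 24/13 384/637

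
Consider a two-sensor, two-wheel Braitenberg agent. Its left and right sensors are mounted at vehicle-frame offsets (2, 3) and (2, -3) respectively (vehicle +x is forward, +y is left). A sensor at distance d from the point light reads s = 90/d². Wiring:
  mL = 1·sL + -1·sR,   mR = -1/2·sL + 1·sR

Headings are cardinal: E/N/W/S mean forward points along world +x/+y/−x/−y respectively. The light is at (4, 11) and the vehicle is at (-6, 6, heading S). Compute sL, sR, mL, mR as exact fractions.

45/49 45/109 2700/5341 -495/10682

left sensor world pos  = (-3, 4); dL² = 98
right sensor world pos = (-9, 4); dR² = 218
sL = 90/98 = 45/49
sR = 90/218 = 45/109
mL = 1·sL + -1·sR = 2700/5341
mR = -1/2·sL + 1·sR = -495/10682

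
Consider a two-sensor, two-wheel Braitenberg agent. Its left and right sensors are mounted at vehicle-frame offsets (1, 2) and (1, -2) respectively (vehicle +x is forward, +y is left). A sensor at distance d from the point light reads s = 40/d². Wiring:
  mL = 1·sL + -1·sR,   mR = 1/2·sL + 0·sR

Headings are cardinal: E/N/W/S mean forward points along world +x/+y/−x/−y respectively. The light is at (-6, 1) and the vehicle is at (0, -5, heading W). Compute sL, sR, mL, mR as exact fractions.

left sensor world pos  = (-1, -7); dL² = 89
right sensor world pos = (-1, -3); dR² = 41
sL = 40/89 = 40/89
sR = 40/41 = 40/41
mL = 1·sL + -1·sR = -1920/3649
mR = 1/2·sL + 0·sR = 20/89

40/89 40/41 -1920/3649 20/89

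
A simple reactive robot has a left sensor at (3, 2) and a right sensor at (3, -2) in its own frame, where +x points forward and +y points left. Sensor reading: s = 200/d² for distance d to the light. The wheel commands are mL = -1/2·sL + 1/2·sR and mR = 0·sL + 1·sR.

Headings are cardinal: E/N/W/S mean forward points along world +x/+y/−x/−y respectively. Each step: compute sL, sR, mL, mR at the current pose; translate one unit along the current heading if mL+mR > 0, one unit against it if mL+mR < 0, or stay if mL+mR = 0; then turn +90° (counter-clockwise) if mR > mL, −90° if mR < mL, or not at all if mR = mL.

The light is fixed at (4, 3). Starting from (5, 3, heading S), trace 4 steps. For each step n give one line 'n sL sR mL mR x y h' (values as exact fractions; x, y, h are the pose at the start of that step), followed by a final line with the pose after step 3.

n=0: pose=(5,3,S); sL=100/9, sR=20; mL=40/9, mR=20; mL+mR=220/9 → advance +1; mR−mL=140/9 → turn +1·90°
n=1: pose=(5,2,E); sL=200/17, sR=8; mL=-32/17, mR=8; mL+mR=104/17 → advance +1; mR−mL=168/17 → turn +1·90°
n=2: pose=(6,2,N); sL=50, sR=10; mL=-20, mR=10; mL+mR=-10 → advance -1; mR−mL=30 → turn +1·90°
n=3: pose=(6,1,W); sL=200/17, sR=200; mL=1600/17, mR=200; mL+mR=5000/17 → advance +1; mR−mL=1800/17 → turn +1·90°

0 100/9 20 40/9 20 5 3 S
1 200/17 8 -32/17 8 5 2 E
2 50 10 -20 10 6 2 N
3 200/17 200 1600/17 200 6 1 W
final 5 1 S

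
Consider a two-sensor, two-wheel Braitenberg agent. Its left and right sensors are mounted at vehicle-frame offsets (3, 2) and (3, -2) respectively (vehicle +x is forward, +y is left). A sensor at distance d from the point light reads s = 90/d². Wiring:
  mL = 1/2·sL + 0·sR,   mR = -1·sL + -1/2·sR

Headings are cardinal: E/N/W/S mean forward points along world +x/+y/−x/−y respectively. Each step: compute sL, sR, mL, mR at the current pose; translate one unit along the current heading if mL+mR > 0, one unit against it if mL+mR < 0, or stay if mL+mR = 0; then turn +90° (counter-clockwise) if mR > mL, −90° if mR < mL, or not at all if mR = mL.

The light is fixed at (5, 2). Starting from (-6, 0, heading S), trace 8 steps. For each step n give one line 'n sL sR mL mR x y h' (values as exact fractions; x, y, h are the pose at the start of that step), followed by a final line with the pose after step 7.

0 45/53 45/97 45/106 -11115/10282 -6 0 S
1 18/41 90/197 9/41 -5391/8077 -6 1 W
2 45/74 45/34 45/148 -3195/2516 -5 1 N
3 90/49 18/13 45/49 -1611/637 -5 0 E
4 45/53 45/97 45/106 -11115/10282 -6 0 S
5 18/41 90/197 9/41 -5391/8077 -6 1 W
6 45/74 45/34 45/148 -3195/2516 -5 1 N
7 90/49 18/13 45/49 -1611/637 -5 0 E
final -6 0 S

n=0: pose=(-6,0,S); sL=45/53, sR=45/97; mL=45/106, mR=-11115/10282; mL+mR=-3375/5141 → advance -1; mR−mL=-7740/5141 → turn -1·90°
n=1: pose=(-6,1,W); sL=18/41, sR=90/197; mL=9/41, mR=-5391/8077; mL+mR=-3618/8077 → advance -1; mR−mL=-7164/8077 → turn -1·90°
n=2: pose=(-5,1,N); sL=45/74, sR=45/34; mL=45/148, mR=-3195/2516; mL+mR=-1215/1258 → advance -1; mR−mL=-990/629 → turn -1·90°
n=3: pose=(-5,0,E); sL=90/49, sR=18/13; mL=45/49, mR=-1611/637; mL+mR=-1026/637 → advance -1; mR−mL=-2196/637 → turn -1·90°
n=4: pose=(-6,0,S); sL=45/53, sR=45/97; mL=45/106, mR=-11115/10282; mL+mR=-3375/5141 → advance -1; mR−mL=-7740/5141 → turn -1·90°
n=5: pose=(-6,1,W); sL=18/41, sR=90/197; mL=9/41, mR=-5391/8077; mL+mR=-3618/8077 → advance -1; mR−mL=-7164/8077 → turn -1·90°
n=6: pose=(-5,1,N); sL=45/74, sR=45/34; mL=45/148, mR=-3195/2516; mL+mR=-1215/1258 → advance -1; mR−mL=-990/629 → turn -1·90°
n=7: pose=(-5,0,E); sL=90/49, sR=18/13; mL=45/49, mR=-1611/637; mL+mR=-1026/637 → advance -1; mR−mL=-2196/637 → turn -1·90°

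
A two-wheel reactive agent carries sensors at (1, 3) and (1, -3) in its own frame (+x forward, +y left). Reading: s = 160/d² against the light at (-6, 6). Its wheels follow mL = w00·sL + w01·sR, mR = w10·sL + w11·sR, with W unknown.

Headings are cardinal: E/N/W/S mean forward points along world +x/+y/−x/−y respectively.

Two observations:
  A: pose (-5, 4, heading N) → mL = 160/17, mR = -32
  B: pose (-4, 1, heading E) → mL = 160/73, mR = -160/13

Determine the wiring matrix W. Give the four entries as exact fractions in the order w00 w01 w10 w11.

0 1 -1 0

obs A: pose=(-5,4,N) → sL=32, sR=160/17, mL=160/17, mR=-32
obs B: pose=(-4,1,E) → sL=160/13, sR=160/73, mL=160/73, mR=-160/13
sensor matrix S = [[32, 160/17], [160/13, 160/73]]; det S = -737280/16133
solve [mL_A; mL_B] = S·[w00; w01] and [mR_A; mR_B] = S·[w10; w11]:
  w00 = 0, w01 = 1, w10 = -1, w11 = 0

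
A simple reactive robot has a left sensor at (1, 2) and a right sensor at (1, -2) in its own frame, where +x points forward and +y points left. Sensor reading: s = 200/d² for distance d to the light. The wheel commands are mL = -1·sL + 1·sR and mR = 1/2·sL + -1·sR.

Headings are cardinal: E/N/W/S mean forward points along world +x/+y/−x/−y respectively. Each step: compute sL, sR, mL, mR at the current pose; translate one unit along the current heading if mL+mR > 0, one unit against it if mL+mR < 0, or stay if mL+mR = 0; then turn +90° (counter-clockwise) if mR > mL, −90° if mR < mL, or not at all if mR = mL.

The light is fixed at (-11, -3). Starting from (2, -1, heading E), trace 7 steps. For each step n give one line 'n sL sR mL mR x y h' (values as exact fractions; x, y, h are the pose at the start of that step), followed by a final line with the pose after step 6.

n=0: pose=(2,-1,E); sL=50/53, sR=50/49; mL=200/2597, mR=-1425/2597; mL+mR=-25/53 → advance -1; mR−mL=-1625/2597 → turn -1·90°
n=1: pose=(1,-1,S); sL=200/197, sR=200/101; mL=19200/19897, mR=-29300/19897; mL+mR=-100/197 → advance -1; mR−mL=-48500/19897 → turn -1·90°
n=2: pose=(1,0,W); sL=100/61, sR=100/73; mL=-1200/4453, mR=-2450/4453; mL+mR=-50/61 → advance -1; mR−mL=-1250/4453 → turn -1·90°
n=3: pose=(2,0,N); sL=200/137, sR=200/241; mL=-20800/33017, mR=-3300/33017; mL+mR=-100/137 → advance -1; mR−mL=17500/33017 → turn +1·90°
n=4: pose=(2,-1,W); sL=25/18, sR=5/4; mL=-5/36, mR=-5/9; mL+mR=-25/36 → advance -1; mR−mL=-5/12 → turn -1·90°
n=5: pose=(3,-1,N); sL=200/153, sR=40/53; mL=-4480/8109, mR=-820/8109; mL+mR=-100/153 → advance -1; mR−mL=1220/2703 → turn +1·90°
n=6: pose=(3,-2,W); sL=20/17, sR=100/89; mL=-80/1513, mR=-810/1513; mL+mR=-10/17 → advance -1; mR−mL=-730/1513 → turn -1·90°

0 50/53 50/49 200/2597 -1425/2597 2 -1 E
1 200/197 200/101 19200/19897 -29300/19897 1 -1 S
2 100/61 100/73 -1200/4453 -2450/4453 1 0 W
3 200/137 200/241 -20800/33017 -3300/33017 2 0 N
4 25/18 5/4 -5/36 -5/9 2 -1 W
5 200/153 40/53 -4480/8109 -820/8109 3 -1 N
6 20/17 100/89 -80/1513 -810/1513 3 -2 W
final 4 -2 N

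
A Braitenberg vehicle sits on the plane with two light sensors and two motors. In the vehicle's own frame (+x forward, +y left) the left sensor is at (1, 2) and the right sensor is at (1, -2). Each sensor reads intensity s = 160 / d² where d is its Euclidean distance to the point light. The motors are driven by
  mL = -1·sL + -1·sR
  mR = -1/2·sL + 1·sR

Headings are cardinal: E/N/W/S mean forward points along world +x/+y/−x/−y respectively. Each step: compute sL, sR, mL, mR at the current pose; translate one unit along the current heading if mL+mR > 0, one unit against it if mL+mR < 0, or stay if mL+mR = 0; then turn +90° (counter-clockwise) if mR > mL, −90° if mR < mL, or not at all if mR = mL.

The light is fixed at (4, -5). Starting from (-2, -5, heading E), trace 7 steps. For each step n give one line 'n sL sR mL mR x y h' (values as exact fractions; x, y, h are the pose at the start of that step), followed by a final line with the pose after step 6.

0 160/29 160/29 -320/29 80/29 -2 -5 E
1 80/41 80/13 -4320/533 2760/533 -3 -5 N
2 160/73 32/13 -4416/949 1296/949 -3 -6 W
3 8 40/17 -176/17 -28/17 -2 -6 S
4 160/29 160/29 -320/29 80/29 -2 -5 E
5 80/41 80/13 -4320/533 2760/533 -3 -5 N
6 160/73 32/13 -4416/949 1296/949 -3 -6 W
final -2 -6 S

n=0: pose=(-2,-5,E); sL=160/29, sR=160/29; mL=-320/29, mR=80/29; mL+mR=-240/29 → advance -1; mR−mL=400/29 → turn +1·90°
n=1: pose=(-3,-5,N); sL=80/41, sR=80/13; mL=-4320/533, mR=2760/533; mL+mR=-120/41 → advance -1; mR−mL=7080/533 → turn +1·90°
n=2: pose=(-3,-6,W); sL=160/73, sR=32/13; mL=-4416/949, mR=1296/949; mL+mR=-240/73 → advance -1; mR−mL=5712/949 → turn +1·90°
n=3: pose=(-2,-6,S); sL=8, sR=40/17; mL=-176/17, mR=-28/17; mL+mR=-12 → advance -1; mR−mL=148/17 → turn +1·90°
n=4: pose=(-2,-5,E); sL=160/29, sR=160/29; mL=-320/29, mR=80/29; mL+mR=-240/29 → advance -1; mR−mL=400/29 → turn +1·90°
n=5: pose=(-3,-5,N); sL=80/41, sR=80/13; mL=-4320/533, mR=2760/533; mL+mR=-120/41 → advance -1; mR−mL=7080/533 → turn +1·90°
n=6: pose=(-3,-6,W); sL=160/73, sR=32/13; mL=-4416/949, mR=1296/949; mL+mR=-240/73 → advance -1; mR−mL=5712/949 → turn +1·90°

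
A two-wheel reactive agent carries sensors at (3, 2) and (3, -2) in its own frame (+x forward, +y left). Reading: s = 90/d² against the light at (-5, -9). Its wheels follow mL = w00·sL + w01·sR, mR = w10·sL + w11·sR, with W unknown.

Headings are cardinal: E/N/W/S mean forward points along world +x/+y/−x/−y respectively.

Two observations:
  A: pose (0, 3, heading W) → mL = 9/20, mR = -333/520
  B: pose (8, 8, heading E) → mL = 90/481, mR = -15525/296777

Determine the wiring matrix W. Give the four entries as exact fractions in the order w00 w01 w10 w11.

obs A: pose=(0,3,W) → sL=45/52, sR=9/20, mL=9/20, mR=-333/520
obs B: pose=(8,8,E) → sL=90/617, sR=90/481, mL=90/481, mR=-15525/296777
sensor matrix S = [[45/52, 9/20], [90/617, 90/481]]; det S = 371466/3858101
solve [mL_A; mL_B] = S·[w00; w01] and [mR_A; mR_B] = S·[w10; w11]:
  w00 = 0, w01 = 1, w10 = -1, w11 = 1/2

0 1 -1 1/2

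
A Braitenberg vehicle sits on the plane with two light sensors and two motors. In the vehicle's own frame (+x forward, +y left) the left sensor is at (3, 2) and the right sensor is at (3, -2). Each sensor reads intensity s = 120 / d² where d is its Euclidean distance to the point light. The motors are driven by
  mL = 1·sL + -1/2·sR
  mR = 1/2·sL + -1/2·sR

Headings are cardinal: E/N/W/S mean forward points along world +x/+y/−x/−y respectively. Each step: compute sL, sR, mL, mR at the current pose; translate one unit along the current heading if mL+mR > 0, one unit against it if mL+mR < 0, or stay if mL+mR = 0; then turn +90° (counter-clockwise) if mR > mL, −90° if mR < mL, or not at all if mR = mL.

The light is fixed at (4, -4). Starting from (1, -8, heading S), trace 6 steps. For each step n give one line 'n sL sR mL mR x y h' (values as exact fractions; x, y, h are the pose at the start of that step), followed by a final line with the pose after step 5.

n=0: pose=(1,-8,S); sL=12/5, sR=60/37; mL=294/185, mR=72/185; mL+mR=366/185 → advance +1; mR−mL=-6/5 → turn -1·90°
n=1: pose=(1,-9,W); sL=24/17, sR=8/3; mL=4/51, mR=-32/51; mL+mR=-28/51 → advance -1; mR−mL=-12/17 → turn -1·90°
n=2: pose=(2,-9,N); sL=6, sR=30; mL=-9, mR=-12; mL+mR=-21 → advance -1; mR−mL=-3 → turn -1·90°
n=3: pose=(2,-10,E); sL=120/17, sR=24/13; mL=1356/221, mR=576/221; mL+mR=1932/221 → advance +1; mR−mL=-60/17 → turn -1·90°
n=4: pose=(3,-10,S); sL=60/41, sR=4/3; mL=98/123, mR=8/123; mL+mR=106/123 → advance +1; mR−mL=-30/41 → turn -1·90°
n=5: pose=(3,-11,W); sL=120/97, sR=120/41; mL=-900/3977, mR=-3360/3977; mL+mR=-4260/3977 → advance -1; mR−mL=-60/97 → turn -1·90°

0 12/5 60/37 294/185 72/185 1 -8 S
1 24/17 8/3 4/51 -32/51 1 -9 W
2 6 30 -9 -12 2 -9 N
3 120/17 24/13 1356/221 576/221 2 -10 E
4 60/41 4/3 98/123 8/123 3 -10 S
5 120/97 120/41 -900/3977 -3360/3977 3 -11 W
final 4 -11 N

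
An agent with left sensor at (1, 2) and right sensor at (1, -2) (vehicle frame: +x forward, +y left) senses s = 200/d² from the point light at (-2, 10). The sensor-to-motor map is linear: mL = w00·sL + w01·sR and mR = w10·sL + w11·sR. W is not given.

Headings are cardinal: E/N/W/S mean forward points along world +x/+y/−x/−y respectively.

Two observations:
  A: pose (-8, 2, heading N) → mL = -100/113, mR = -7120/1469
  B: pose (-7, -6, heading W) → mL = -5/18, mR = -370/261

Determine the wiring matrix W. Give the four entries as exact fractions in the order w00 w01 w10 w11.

-1/2 0 -1 -1

obs A: pose=(-8,2,N) → sL=200/113, sR=40/13, mL=-100/113, mR=-7120/1469
obs B: pose=(-7,-6,W) → sL=5/9, sR=25/29, mL=-5/18, mR=-370/261
sensor matrix S = [[200/113, 40/13], [5/9, 25/29]]; det S = -70400/383409
solve [mL_A; mL_B] = S·[w00; w01] and [mR_A; mR_B] = S·[w10; w11]:
  w00 = -1/2, w01 = 0, w10 = -1, w11 = -1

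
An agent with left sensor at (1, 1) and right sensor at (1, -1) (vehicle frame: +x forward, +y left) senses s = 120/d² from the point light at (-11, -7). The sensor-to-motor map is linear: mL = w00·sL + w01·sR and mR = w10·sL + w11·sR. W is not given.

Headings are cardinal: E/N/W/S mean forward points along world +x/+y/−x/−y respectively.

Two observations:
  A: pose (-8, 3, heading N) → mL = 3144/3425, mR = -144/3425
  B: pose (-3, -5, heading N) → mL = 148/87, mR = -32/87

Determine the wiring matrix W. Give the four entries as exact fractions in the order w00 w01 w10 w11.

1/2 1/2 -1/2 1/2

obs A: pose=(-8,3,N) → sL=24/25, sR=120/137, mL=3144/3425, mR=-144/3425
obs B: pose=(-3,-5,N) → sL=60/29, sR=4/3, mL=148/87, mR=-32/87
sensor matrix S = [[24/25, 120/137], [60/29, 4/3]]; det S = -52864/99325
solve [mL_A; mL_B] = S·[w00; w01] and [mR_A; mR_B] = S·[w10; w11]:
  w00 = 1/2, w01 = 1/2, w10 = -1/2, w11 = 1/2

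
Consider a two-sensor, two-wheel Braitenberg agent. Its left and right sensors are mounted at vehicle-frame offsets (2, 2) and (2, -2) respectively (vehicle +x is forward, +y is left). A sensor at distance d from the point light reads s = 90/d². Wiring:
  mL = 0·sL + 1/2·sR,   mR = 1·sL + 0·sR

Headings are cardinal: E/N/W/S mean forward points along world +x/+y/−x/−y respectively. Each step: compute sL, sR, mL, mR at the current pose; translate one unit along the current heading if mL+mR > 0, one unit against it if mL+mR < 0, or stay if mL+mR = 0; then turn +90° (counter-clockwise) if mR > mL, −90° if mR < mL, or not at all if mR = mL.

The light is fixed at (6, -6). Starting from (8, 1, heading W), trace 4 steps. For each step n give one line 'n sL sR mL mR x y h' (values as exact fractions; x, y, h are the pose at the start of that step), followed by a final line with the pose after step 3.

0 18/5 10/9 5/9 18/5 8 1 W
1 45/17 45/13 45/26 45/17 7 1 S
2 90/73 18/5 9/5 90/73 7 0 E
3 45/16 45/8 45/16 45/16 8 0 S
final 8 -1 S

n=0: pose=(8,1,W); sL=18/5, sR=10/9; mL=5/9, mR=18/5; mL+mR=187/45 → advance +1; mR−mL=137/45 → turn +1·90°
n=1: pose=(7,1,S); sL=45/17, sR=45/13; mL=45/26, mR=45/17; mL+mR=1935/442 → advance +1; mR−mL=405/442 → turn +1·90°
n=2: pose=(7,0,E); sL=90/73, sR=18/5; mL=9/5, mR=90/73; mL+mR=1107/365 → advance +1; mR−mL=-207/365 → turn -1·90°
n=3: pose=(8,0,S); sL=45/16, sR=45/8; mL=45/16, mR=45/16; mL+mR=45/8 → advance +1; mR−mL=0 → turn +0·90°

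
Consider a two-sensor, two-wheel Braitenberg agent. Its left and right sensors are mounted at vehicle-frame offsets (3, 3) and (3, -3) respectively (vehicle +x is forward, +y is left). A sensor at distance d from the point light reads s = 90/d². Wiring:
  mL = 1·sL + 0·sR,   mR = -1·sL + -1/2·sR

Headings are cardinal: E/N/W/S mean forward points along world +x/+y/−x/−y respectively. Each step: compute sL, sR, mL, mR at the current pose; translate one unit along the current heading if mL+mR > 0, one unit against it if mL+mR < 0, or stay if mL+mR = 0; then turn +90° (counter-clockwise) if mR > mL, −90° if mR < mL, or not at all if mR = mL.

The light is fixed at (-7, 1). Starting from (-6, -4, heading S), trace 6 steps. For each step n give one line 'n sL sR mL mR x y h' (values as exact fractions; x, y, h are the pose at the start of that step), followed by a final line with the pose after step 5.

0 9/8 45/34 9/8 -243/136 -6 -4 S
1 90/53 18 90/53 -567/53 -6 -3 W
2 45 45/13 45 -1215/26 -5 -3 N
3 90/29 90/89 90/29 -9315/2581 -5 -4 E
4 9/8 45/34 9/8 -243/136 -6 -4 S
5 90/53 18 90/53 -567/53 -6 -3 W
final -5 -3 N

n=0: pose=(-6,-4,S); sL=9/8, sR=45/34; mL=9/8, mR=-243/136; mL+mR=-45/68 → advance -1; mR−mL=-99/34 → turn -1·90°
n=1: pose=(-6,-3,W); sL=90/53, sR=18; mL=90/53, mR=-567/53; mL+mR=-9 → advance -1; mR−mL=-657/53 → turn -1·90°
n=2: pose=(-5,-3,N); sL=45, sR=45/13; mL=45, mR=-1215/26; mL+mR=-45/26 → advance -1; mR−mL=-2385/26 → turn -1·90°
n=3: pose=(-5,-4,E); sL=90/29, sR=90/89; mL=90/29, mR=-9315/2581; mL+mR=-45/89 → advance -1; mR−mL=-17325/2581 → turn -1·90°
n=4: pose=(-6,-4,S); sL=9/8, sR=45/34; mL=9/8, mR=-243/136; mL+mR=-45/68 → advance -1; mR−mL=-99/34 → turn -1·90°
n=5: pose=(-6,-3,W); sL=90/53, sR=18; mL=90/53, mR=-567/53; mL+mR=-9 → advance -1; mR−mL=-657/53 → turn -1·90°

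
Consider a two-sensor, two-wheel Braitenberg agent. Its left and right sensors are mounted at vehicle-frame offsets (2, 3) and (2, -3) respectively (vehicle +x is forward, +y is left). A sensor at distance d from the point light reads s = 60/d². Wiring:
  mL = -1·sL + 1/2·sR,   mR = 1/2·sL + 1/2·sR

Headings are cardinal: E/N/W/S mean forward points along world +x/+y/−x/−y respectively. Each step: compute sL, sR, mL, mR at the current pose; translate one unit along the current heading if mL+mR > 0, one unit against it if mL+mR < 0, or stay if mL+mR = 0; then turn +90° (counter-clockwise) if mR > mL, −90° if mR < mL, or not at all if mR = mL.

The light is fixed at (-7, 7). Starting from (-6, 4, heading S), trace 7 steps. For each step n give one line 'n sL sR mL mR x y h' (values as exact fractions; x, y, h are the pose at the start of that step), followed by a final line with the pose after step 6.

n=0: pose=(-6,4,S); sL=60/41, sR=60/29; mL=-510/1189, mR=2100/1189; mL+mR=1590/1189 → advance +1; mR−mL=90/41 → turn +1·90°
n=1: pose=(-6,3,E); sL=6, sR=30/29; mL=-159/29, mR=102/29; mL+mR=-57/29 → advance -1; mR−mL=9 → turn +1·90°
n=2: pose=(-7,3,N); sL=60/13, sR=60/13; mL=-30/13, mR=60/13; mL+mR=30/13 → advance +1; mR−mL=90/13 → turn +1·90°
n=3: pose=(-7,4,W); sL=3/2, sR=15; mL=6, mR=33/4; mL+mR=57/4 → advance +1; mR−mL=9/4 → turn +1·90°
n=4: pose=(-8,4,S); sL=60/29, sR=60/41; mL=-1590/1189, mR=2100/1189; mL+mR=510/1189 → advance +1; mR−mL=90/29 → turn +1·90°
n=5: pose=(-8,3,E); sL=30, sR=6/5; mL=-147/5, mR=78/5; mL+mR=-69/5 → advance -1; mR−mL=45 → turn +1·90°
n=6: pose=(-9,3,N); sL=60/29, sR=12; mL=114/29, mR=204/29; mL+mR=318/29 → advance +1; mR−mL=90/29 → turn +1·90°

0 60/41 60/29 -510/1189 2100/1189 -6 4 S
1 6 30/29 -159/29 102/29 -6 3 E
2 60/13 60/13 -30/13 60/13 -7 3 N
3 3/2 15 6 33/4 -7 4 W
4 60/29 60/41 -1590/1189 2100/1189 -8 4 S
5 30 6/5 -147/5 78/5 -8 3 E
6 60/29 12 114/29 204/29 -9 3 N
final -9 4 W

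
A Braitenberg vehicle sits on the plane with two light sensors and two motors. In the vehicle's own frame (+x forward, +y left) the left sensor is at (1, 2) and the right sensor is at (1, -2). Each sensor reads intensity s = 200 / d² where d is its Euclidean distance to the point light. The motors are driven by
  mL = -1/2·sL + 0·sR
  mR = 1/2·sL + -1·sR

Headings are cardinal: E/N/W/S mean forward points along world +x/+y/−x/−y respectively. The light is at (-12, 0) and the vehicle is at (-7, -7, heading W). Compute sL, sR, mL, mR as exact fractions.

left sensor world pos  = (-8, -9); dL² = 97
right sensor world pos = (-8, -5); dR² = 41
sL = 200/97 = 200/97
sR = 200/41 = 200/41
mL = -1/2·sL + 0·sR = -100/97
mR = 1/2·sL + -1·sR = -15300/3977

200/97 200/41 -100/97 -15300/3977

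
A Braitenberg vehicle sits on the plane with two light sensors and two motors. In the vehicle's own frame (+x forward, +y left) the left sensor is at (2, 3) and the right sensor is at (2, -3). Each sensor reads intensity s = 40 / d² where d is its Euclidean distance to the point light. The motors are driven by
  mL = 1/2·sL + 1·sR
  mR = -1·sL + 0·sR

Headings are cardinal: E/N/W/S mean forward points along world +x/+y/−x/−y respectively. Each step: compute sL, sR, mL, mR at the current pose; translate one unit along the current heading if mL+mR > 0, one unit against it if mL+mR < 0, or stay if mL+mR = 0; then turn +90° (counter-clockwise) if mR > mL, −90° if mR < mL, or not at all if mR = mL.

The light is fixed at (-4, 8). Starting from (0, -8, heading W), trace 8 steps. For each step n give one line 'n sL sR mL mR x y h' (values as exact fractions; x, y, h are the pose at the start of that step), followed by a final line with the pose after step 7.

0 8/73 40/173 3612/12629 -8/73 0 -8 W
1 10/49 5/29 390/1421 -10/49 -1 -8 N
2 40/169 40/349 13740/58981 -40/169 -1 -7 E
3 20/157 4/29 918/4553 -20/157 -2 -7 S
4 40/361 40/169 17820/61009 -40/361 -2 -8 W
5 1/5 10/53 153/530 -1/5 -3 -8 N
6 40/153 40/333 1420/5661 -40/153 -3 -7 E
7 20/149 20/149 30/149 -20/149 -4 -7 S
final -4 -8 W

n=0: pose=(0,-8,W); sL=8/73, sR=40/173; mL=3612/12629, mR=-8/73; mL+mR=2228/12629 → advance +1; mR−mL=-4996/12629 → turn -1·90°
n=1: pose=(-1,-8,N); sL=10/49, sR=5/29; mL=390/1421, mR=-10/49; mL+mR=100/1421 → advance +1; mR−mL=-680/1421 → turn -1·90°
n=2: pose=(-1,-7,E); sL=40/169, sR=40/349; mL=13740/58981, mR=-40/169; mL+mR=-220/58981 → advance -1; mR−mL=-27700/58981 → turn -1·90°
n=3: pose=(-2,-7,S); sL=20/157, sR=4/29; mL=918/4553, mR=-20/157; mL+mR=338/4553 → advance +1; mR−mL=-1498/4553 → turn -1·90°
n=4: pose=(-2,-8,W); sL=40/361, sR=40/169; mL=17820/61009, mR=-40/361; mL+mR=11060/61009 → advance +1; mR−mL=-24580/61009 → turn -1·90°
n=5: pose=(-3,-8,N); sL=1/5, sR=10/53; mL=153/530, mR=-1/5; mL+mR=47/530 → advance +1; mR−mL=-259/530 → turn -1·90°
n=6: pose=(-3,-7,E); sL=40/153, sR=40/333; mL=1420/5661, mR=-40/153; mL+mR=-20/1887 → advance -1; mR−mL=-2900/5661 → turn -1·90°
n=7: pose=(-4,-7,S); sL=20/149, sR=20/149; mL=30/149, mR=-20/149; mL+mR=10/149 → advance +1; mR−mL=-50/149 → turn -1·90°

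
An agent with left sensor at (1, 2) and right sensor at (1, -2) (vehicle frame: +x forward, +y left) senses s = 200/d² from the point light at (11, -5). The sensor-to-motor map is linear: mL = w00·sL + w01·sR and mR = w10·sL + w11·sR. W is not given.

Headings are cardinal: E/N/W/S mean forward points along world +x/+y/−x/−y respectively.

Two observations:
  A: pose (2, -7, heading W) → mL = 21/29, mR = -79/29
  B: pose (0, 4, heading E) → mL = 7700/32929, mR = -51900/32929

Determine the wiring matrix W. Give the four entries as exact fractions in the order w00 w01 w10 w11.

1 -1/2 -1 -1/2

obs A: pose=(2,-7,W) → sL=50/29, sR=2, mL=21/29, mR=-79/29
obs B: pose=(0,4,E) → sL=200/221, sR=200/149, mL=7700/32929, mR=-51900/32929
sensor matrix S = [[50/29, 2], [200/221, 200/149]]; det S = 481600/954941
solve [mL_A; mL_B] = S·[w00; w01] and [mR_A; mR_B] = S·[w10; w11]:
  w00 = 1, w01 = -1/2, w10 = -1, w11 = -1/2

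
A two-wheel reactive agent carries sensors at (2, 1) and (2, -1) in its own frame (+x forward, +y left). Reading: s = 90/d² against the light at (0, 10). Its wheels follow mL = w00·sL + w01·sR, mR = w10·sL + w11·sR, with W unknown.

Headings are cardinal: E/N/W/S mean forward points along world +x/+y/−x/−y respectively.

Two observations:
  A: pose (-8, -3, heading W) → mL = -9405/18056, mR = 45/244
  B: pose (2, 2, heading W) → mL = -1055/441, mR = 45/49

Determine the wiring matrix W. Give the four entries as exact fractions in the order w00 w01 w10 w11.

-1/2 -1 0 1/2

obs A: pose=(-8,-3,W) → sL=45/148, sR=45/122, mL=-9405/18056, mR=45/244
obs B: pose=(2,2,W) → sL=10/9, sR=90/49, mL=-1055/441, mR=45/49
sensor matrix S = [[45/148, 45/122], [10/9, 90/49]]; det S = 32875/221186
solve [mL_A; mL_B] = S·[w00; w01] and [mR_A; mR_B] = S·[w10; w11]:
  w00 = -1/2, w01 = -1, w10 = 0, w11 = 1/2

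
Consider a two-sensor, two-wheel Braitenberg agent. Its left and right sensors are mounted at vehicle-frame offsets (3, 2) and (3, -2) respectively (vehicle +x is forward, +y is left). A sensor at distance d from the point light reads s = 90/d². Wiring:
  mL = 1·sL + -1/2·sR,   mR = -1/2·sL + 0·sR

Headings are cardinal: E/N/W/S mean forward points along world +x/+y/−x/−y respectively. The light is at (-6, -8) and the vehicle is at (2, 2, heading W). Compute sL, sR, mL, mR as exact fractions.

left sensor world pos  = (-1, 0); dL² = 89
right sensor world pos = (-1, 4); dR² = 169
sL = 90/89 = 90/89
sR = 90/169 = 90/169
mL = 1·sL + -1/2·sR = 11205/15041
mR = -1/2·sL + 0·sR = -45/89

90/89 90/169 11205/15041 -45/89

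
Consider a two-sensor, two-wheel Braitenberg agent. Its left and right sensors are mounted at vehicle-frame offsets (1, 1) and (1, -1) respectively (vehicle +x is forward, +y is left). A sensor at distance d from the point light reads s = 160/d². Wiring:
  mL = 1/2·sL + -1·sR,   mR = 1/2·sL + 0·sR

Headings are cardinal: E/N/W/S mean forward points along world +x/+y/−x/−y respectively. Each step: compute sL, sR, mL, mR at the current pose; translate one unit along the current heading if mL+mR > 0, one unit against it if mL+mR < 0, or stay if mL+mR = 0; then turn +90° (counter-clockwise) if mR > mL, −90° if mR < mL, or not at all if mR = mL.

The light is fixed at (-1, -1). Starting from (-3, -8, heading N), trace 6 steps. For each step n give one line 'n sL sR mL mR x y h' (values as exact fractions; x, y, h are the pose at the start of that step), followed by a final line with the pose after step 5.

0 32/9 160/37 -848/333 16/9 -3 -8 N
1 16/9 80/29 -488/261 8/9 -3 -9 W
2 160/81 32/17 -1232/1377 80/81 -2 -9 S
3 5/2 8/5 -7/20 5/4 -2 -10 E
4 32/13 32/13 -16/13 16/13 -1 -10 N
5 160/101 32/13 -2192/1313 80/101 -1 -10 W
final 0 -10 S

n=0: pose=(-3,-8,N); sL=32/9, sR=160/37; mL=-848/333, mR=16/9; mL+mR=-256/333 → advance -1; mR−mL=160/37 → turn +1·90°
n=1: pose=(-3,-9,W); sL=16/9, sR=80/29; mL=-488/261, mR=8/9; mL+mR=-256/261 → advance -1; mR−mL=80/29 → turn +1·90°
n=2: pose=(-2,-9,S); sL=160/81, sR=32/17; mL=-1232/1377, mR=80/81; mL+mR=128/1377 → advance +1; mR−mL=32/17 → turn +1·90°
n=3: pose=(-2,-10,E); sL=5/2, sR=8/5; mL=-7/20, mR=5/4; mL+mR=9/10 → advance +1; mR−mL=8/5 → turn +1·90°
n=4: pose=(-1,-10,N); sL=32/13, sR=32/13; mL=-16/13, mR=16/13; mL+mR=0 → advance +0; mR−mL=32/13 → turn +1·90°
n=5: pose=(-1,-10,W); sL=160/101, sR=32/13; mL=-2192/1313, mR=80/101; mL+mR=-1152/1313 → advance -1; mR−mL=32/13 → turn +1·90°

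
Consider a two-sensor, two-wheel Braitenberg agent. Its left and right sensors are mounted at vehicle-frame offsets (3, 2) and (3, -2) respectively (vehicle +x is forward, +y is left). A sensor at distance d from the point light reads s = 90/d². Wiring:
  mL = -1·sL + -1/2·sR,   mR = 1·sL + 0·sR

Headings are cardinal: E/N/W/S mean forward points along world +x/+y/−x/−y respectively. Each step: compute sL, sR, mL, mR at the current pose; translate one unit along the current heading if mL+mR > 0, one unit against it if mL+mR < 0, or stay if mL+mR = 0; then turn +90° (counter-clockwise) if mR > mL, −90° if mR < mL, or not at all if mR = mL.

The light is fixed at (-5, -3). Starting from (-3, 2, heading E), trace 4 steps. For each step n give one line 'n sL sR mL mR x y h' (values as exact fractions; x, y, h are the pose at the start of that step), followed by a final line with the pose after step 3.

n=0: pose=(-3,2,E); sL=45/37, sR=45/17; mL=-3195/1258, mR=45/37; mL+mR=-45/34 → advance -1; mR−mL=4725/1258 → turn +1·90°
n=1: pose=(-4,2,N); sL=18/13, sR=90/73; mL=-1899/949, mR=18/13; mL+mR=-45/73 → advance -1; mR−mL=3213/949 → turn +1·90°
n=2: pose=(-4,1,W); sL=45/4, sR=9/4; mL=-99/8, mR=45/4; mL+mR=-9/8 → advance -1; mR−mL=189/8 → turn +1·90°
n=3: pose=(-3,1,S); sL=90/17, sR=90; mL=-855/17, mR=90/17; mL+mR=-45 → advance -1; mR−mL=945/17 → turn +1·90°

0 45/37 45/17 -3195/1258 45/37 -3 2 E
1 18/13 90/73 -1899/949 18/13 -4 2 N
2 45/4 9/4 -99/8 45/4 -4 1 W
3 90/17 90 -855/17 90/17 -3 1 S
final -3 2 E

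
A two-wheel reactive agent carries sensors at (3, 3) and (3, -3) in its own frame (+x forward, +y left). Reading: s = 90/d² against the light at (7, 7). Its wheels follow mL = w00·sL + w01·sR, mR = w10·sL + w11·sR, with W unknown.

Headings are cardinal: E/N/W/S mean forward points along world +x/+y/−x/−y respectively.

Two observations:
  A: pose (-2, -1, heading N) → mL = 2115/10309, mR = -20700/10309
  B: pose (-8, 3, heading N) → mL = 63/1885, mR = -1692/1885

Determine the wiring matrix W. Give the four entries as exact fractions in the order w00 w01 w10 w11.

-1 1/2 -1 -1

obs A: pose=(-2,-1,N) → sL=90/169, sR=90/61, mL=2115/10309, mR=-20700/10309
obs B: pose=(-8,3,N) → sL=18/65, sR=18/29, mL=63/1885, mR=-1692/1885
sensor matrix S = [[90/169, 90/61], [18/65, 18/29]]; det S = -23328/298961
solve [mL_A; mL_B] = S·[w00; w01] and [mR_A; mR_B] = S·[w10; w11]:
  w00 = -1, w01 = 1/2, w10 = -1, w11 = -1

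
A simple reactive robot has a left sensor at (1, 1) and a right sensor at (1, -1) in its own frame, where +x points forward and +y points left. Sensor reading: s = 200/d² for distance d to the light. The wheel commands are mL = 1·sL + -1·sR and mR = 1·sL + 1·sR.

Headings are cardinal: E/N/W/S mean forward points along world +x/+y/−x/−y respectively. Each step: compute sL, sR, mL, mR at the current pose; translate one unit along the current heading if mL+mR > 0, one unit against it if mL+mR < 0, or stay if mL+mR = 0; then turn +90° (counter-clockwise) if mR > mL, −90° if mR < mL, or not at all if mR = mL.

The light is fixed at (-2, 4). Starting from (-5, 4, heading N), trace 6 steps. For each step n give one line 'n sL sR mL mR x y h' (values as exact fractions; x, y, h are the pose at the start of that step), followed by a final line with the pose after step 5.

0 200/17 40 -480/17 880/17 -5 4 N
1 25/2 10 5/2 45/2 -5 5 W
2 200/9 8 128/9 272/9 -6 5 S
3 20 20 0 40 -6 4 E
4 200/17 40 -480/17 880/17 -5 4 N
5 25/2 10 5/2 45/2 -5 5 W
final -6 5 S

n=0: pose=(-5,4,N); sL=200/17, sR=40; mL=-480/17, mR=880/17; mL+mR=400/17 → advance +1; mR−mL=80 → turn +1·90°
n=1: pose=(-5,5,W); sL=25/2, sR=10; mL=5/2, mR=45/2; mL+mR=25 → advance +1; mR−mL=20 → turn +1·90°
n=2: pose=(-6,5,S); sL=200/9, sR=8; mL=128/9, mR=272/9; mL+mR=400/9 → advance +1; mR−mL=16 → turn +1·90°
n=3: pose=(-6,4,E); sL=20, sR=20; mL=0, mR=40; mL+mR=40 → advance +1; mR−mL=40 → turn +1·90°
n=4: pose=(-5,4,N); sL=200/17, sR=40; mL=-480/17, mR=880/17; mL+mR=400/17 → advance +1; mR−mL=80 → turn +1·90°
n=5: pose=(-5,5,W); sL=25/2, sR=10; mL=5/2, mR=45/2; mL+mR=25 → advance +1; mR−mL=20 → turn +1·90°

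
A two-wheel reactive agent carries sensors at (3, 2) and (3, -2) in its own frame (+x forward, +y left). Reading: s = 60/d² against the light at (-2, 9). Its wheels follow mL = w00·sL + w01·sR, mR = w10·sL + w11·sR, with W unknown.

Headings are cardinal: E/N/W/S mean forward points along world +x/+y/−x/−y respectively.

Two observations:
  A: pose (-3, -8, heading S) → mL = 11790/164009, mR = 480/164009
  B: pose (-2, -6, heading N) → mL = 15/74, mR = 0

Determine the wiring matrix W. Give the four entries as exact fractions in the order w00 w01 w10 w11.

obs A: pose=(-3,-8,S) → sL=60/401, sR=60/409, mL=11790/164009, mR=480/164009
obs B: pose=(-2,-6,N) → sL=15/37, sR=15/37, mL=15/74, mR=0
sensor matrix S = [[60/401, 60/409], [15/37, 15/37]]; det S = 7200/6068333
solve [mL_A; mL_B] = S·[w00; w01] and [mR_A; mR_B] = S·[w10; w11]:
  w00 = -1/2, w01 = 1, w10 = 1, w11 = -1

-1/2 1 1 -1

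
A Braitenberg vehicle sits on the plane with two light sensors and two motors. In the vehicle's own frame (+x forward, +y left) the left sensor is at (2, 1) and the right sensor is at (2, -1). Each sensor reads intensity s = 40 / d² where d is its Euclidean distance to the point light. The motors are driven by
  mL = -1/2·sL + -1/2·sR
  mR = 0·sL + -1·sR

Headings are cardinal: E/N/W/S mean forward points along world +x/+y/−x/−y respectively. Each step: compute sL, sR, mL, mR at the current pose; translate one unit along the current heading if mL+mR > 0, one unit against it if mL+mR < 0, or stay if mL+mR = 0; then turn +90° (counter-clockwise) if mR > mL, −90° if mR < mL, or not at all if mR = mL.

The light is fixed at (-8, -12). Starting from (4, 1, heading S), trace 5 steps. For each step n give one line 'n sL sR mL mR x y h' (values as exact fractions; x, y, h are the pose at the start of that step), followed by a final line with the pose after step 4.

n=0: pose=(4,1,S); sL=4/29, sR=20/121; mL=-532/3509, mR=-20/121; mL+mR=-1112/3509 → advance -1; mR−mL=-48/3509 → turn -1·90°
n=1: pose=(4,2,W); sL=40/269, sR=8/65; mL=-2376/17485, mR=-8/65; mL+mR=-4528/17485 → advance -1; mR−mL=224/17485 → turn +1·90°
n=2: pose=(5,2,S); sL=2/17, sR=5/36; mL=-157/1224, mR=-5/36; mL+mR=-109/408 → advance -1; mR−mL=-13/1224 → turn -1·90°
n=3: pose=(5,3,W); sL=40/317, sR=40/377; mL=-13880/119509, mR=-40/377; mL+mR=-26560/119509 → advance -1; mR−mL=1200/119509 → turn +1·90°
n=4: pose=(6,3,S); sL=20/197, sR=20/169; mL=-3660/33293, mR=-20/169; mL+mR=-7600/33293 → advance -1; mR−mL=-280/33293 → turn -1·90°

0 4/29 20/121 -532/3509 -20/121 4 1 S
1 40/269 8/65 -2376/17485 -8/65 4 2 W
2 2/17 5/36 -157/1224 -5/36 5 2 S
3 40/317 40/377 -13880/119509 -40/377 5 3 W
4 20/197 20/169 -3660/33293 -20/169 6 3 S
final 6 4 W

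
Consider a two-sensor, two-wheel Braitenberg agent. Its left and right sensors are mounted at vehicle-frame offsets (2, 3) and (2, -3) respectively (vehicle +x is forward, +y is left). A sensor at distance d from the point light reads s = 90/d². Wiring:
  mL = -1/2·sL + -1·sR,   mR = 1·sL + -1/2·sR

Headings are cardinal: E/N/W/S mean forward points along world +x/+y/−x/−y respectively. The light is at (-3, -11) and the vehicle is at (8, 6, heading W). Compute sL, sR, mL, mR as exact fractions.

left sensor world pos  = (6, 3); dL² = 277
right sensor world pos = (6, 9); dR² = 481
sL = 90/277 = 90/277
sR = 90/481 = 90/481
mL = -1/2·sL + -1·sR = -46575/133237
mR = 1·sL + -1/2·sR = 30825/133237

90/277 90/481 -46575/133237 30825/133237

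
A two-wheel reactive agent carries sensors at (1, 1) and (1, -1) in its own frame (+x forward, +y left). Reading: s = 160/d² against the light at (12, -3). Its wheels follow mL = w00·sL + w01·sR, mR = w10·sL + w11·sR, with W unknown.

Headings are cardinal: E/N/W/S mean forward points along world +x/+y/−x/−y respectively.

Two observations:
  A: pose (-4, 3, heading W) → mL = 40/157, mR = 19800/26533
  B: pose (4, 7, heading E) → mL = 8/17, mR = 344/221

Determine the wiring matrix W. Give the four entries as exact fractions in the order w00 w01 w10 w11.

obs A: pose=(-4,3,W) → sL=80/157, sR=80/169, mL=40/157, mR=19800/26533
obs B: pose=(4,7,E) → sL=16/17, sR=16/13, mL=8/17, mR=344/221
sensor matrix S = [[80/157, 80/169], [16/17, 16/13]]; det S = 81920/451061
solve [mL_A; mL_B] = S·[w00; w01] and [mR_A; mR_B] = S·[w10; w11]:
  w00 = 1/2, w01 = 0, w10 = 1, w11 = 1/2

1/2 0 1 1/2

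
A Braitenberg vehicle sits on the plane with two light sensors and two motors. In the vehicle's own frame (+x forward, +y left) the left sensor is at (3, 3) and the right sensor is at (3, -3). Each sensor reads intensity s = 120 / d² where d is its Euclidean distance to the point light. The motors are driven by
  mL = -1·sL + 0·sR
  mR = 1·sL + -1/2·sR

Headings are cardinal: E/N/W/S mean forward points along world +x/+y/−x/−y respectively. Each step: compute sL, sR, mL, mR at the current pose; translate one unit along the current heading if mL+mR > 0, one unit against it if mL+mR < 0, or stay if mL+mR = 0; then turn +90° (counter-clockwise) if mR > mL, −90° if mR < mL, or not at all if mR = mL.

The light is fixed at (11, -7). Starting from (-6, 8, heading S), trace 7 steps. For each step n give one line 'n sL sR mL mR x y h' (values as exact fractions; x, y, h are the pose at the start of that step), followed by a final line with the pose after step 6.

0 6/17 15/68 -6/17 33/136 -6 8 S
1 120/557 24/73 -120/557 2076/40661 -6 9 E
2 60/401 60/293 -60/401 5550/117493 -7 9 N
3 8/39 8/51 -8/39 28/221 -7 8 W
4 6/17 15/68 -6/17 33/136 -6 8 S
5 120/557 24/73 -120/557 2076/40661 -6 9 E
6 60/401 60/293 -60/401 5550/117493 -7 9 N
final -7 8 W

n=0: pose=(-6,8,S); sL=6/17, sR=15/68; mL=-6/17, mR=33/136; mL+mR=-15/136 → advance -1; mR−mL=81/136 → turn +1·90°
n=1: pose=(-6,9,E); sL=120/557, sR=24/73; mL=-120/557, mR=2076/40661; mL+mR=-12/73 → advance -1; mR−mL=10836/40661 → turn +1·90°
n=2: pose=(-7,9,N); sL=60/401, sR=60/293; mL=-60/401, mR=5550/117493; mL+mR=-30/293 → advance -1; mR−mL=23130/117493 → turn +1·90°
n=3: pose=(-7,8,W); sL=8/39, sR=8/51; mL=-8/39, mR=28/221; mL+mR=-4/51 → advance -1; mR−mL=220/663 → turn +1·90°
n=4: pose=(-6,8,S); sL=6/17, sR=15/68; mL=-6/17, mR=33/136; mL+mR=-15/136 → advance -1; mR−mL=81/136 → turn +1·90°
n=5: pose=(-6,9,E); sL=120/557, sR=24/73; mL=-120/557, mR=2076/40661; mL+mR=-12/73 → advance -1; mR−mL=10836/40661 → turn +1·90°
n=6: pose=(-7,9,N); sL=60/401, sR=60/293; mL=-60/401, mR=5550/117493; mL+mR=-30/293 → advance -1; mR−mL=23130/117493 → turn +1·90°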